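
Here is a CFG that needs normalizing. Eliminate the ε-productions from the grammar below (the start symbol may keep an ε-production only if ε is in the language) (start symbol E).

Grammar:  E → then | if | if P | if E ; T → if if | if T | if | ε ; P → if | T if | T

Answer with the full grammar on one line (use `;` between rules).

E → then | if | if P | if E; T → if if | if T | if; P → if | T if | T

Nullable nonterminals: {P, T}.
ε ∉ L(G), so no ε-production is kept.
For each production, add variants omitting each subset of nullable occurrences: T → if T gives if T | if.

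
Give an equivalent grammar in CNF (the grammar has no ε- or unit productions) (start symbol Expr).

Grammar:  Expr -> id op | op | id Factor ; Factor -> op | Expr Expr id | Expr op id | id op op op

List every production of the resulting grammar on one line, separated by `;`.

Expr -> X1 X2 | op | X1 Factor; Factor -> op | Expr Y1 | Expr Y2 | X1 Y3; X1 -> id; X2 -> op; Y1 -> Expr X1; Y2 -> X2 X1; Y3 -> X2 Y4; Y4 -> X2 X2

Introduce a nonterminal for each terminal appearing in a rule of length ≥ 2: X1 → id, X2 → op.
Binarize each right-hand side of length ≥ 3 by chaining fresh nonterminals (Y1, Y2, …): affected rules were Factor → Expr Expr X1; Factor → Expr X2 X1; Factor → X1 X2 X2 X2.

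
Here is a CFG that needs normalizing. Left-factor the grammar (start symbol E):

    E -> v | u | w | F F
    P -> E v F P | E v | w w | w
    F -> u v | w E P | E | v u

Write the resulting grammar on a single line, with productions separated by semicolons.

P has alternatives sharing prefix 'E v': factor to P → E v P' with P' → F P | ε.
P has alternatives sharing prefix 'w': factor to P → w P'' with P'' → w | ε.

E -> v | u | w | F F; P -> E v P' | w P''; F -> u v | w E P | E | v u; P' -> F P | ε; P'' -> w | ε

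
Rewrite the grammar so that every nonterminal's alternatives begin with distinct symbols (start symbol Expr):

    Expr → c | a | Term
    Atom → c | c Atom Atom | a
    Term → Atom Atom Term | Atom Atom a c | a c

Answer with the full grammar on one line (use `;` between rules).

Expr → c | a | Term; Atom → a | c Atom1; Term → a c | Atom Atom Term1; Atom1 → ε | Atom Atom; Term1 → Term | a c

Atom has alternatives sharing prefix 'c': factor to Atom → c Atom1 with Atom1 → ε | Atom Atom.
Term has alternatives sharing prefix 'Atom Atom': factor to Term → Atom Atom Term1 with Term1 → Term | a c.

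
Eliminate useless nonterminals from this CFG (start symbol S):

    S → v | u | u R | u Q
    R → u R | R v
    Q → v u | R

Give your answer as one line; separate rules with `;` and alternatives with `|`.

Generating nonterminals: {Q, S}.
Reachable from S after that: {Q, S}.
Removed useless symbols: {R} and every production mentioning them.

S → v | u | u Q; Q → v u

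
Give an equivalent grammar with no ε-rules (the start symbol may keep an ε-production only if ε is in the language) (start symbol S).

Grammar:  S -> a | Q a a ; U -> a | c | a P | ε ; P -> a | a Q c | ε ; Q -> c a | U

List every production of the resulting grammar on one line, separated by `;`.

Nullable set = {P, Q, U}.
ε ∉ L(G), so no ε-production is kept.
Add the nullable-subset variants: S → Q a a gives Q a a | a a. P → a Q c gives a Q c | a c.

S -> a | Q a a | a a; U -> a | c | a P; P -> a | a Q c | a c; Q -> c a | U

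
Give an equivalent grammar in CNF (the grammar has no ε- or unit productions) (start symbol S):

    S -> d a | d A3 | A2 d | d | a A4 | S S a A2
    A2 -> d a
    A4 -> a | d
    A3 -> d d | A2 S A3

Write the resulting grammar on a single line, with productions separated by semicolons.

Introduce a nonterminal for each terminal appearing in a rule of length ≥ 2: X1 → d, X2 → a.
Binarize each right-hand side of length ≥ 3 by chaining fresh nonterminals (Y1, Y2, …): affected rules were S → S S X2 A2; A3 → A2 S A3.

S -> X1 X2 | X1 A3 | A2 X1 | d | X2 A4 | S Y1; A2 -> X1 X2; A4 -> a | d; A3 -> X1 X1 | A2 Y3; X1 -> d; X2 -> a; Y1 -> S Y2; Y2 -> X2 A2; Y3 -> S A3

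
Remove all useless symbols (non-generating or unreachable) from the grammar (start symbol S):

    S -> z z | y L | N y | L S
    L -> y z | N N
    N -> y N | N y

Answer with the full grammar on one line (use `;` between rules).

S -> z z | y L | L S; L -> y z

Generating nonterminals: {L, S}.
Reachable from S after that: {L, S}.
Removed useless symbols: {N} and every production mentioning them.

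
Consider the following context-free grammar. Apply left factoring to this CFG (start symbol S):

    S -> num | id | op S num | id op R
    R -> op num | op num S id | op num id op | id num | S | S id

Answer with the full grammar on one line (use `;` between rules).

S -> num | op S num | id S'; R -> id num | op num R' | S R''; S' -> eps | op R; R' -> eps | S id | id op; R'' -> eps | id

S has alternatives sharing prefix 'id': factor to S → id S' with S' → ε | op R.
R has alternatives sharing prefix 'op num': factor to R → op num R' with R' → ε | S id | id op.
R has alternatives sharing prefix 'S': factor to R → S R'' with R'' → ε | id.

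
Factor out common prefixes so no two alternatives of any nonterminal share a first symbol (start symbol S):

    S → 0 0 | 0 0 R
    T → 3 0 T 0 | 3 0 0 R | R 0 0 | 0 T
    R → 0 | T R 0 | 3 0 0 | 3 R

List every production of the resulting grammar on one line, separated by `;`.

S → 0 0 S'; T → R 0 0 | 0 T | 3 0 T'; R → 0 | T R 0 | 3 R'; S' → ε | R; T' → T 0 | 0 R; R' → 0 0 | R

S has alternatives sharing prefix '0 0': factor to S → 0 0 S' with S' → ε | R.
T has alternatives sharing prefix '3 0': factor to T → 3 0 T' with T' → T 0 | 0 R.
R has alternatives sharing prefix '3': factor to R → 3 R' with R' → 0 0 | R.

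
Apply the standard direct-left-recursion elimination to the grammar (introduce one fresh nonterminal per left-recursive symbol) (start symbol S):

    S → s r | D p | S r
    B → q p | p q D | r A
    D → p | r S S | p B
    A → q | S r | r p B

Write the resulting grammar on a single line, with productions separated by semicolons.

Left recursion appears on S.
For S: α = {r}, β = {s r, D p}. Rewrite as S → β S' and S' → α S' | ε.

S → s r S' | D p S'; B → q p | p q D | r A; D → p | r S S | p B; A → q | S r | r p B; S' → r S' | epsilon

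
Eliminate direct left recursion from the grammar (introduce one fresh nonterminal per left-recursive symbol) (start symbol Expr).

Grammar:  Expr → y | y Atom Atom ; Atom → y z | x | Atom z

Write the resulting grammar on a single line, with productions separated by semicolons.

Atom is directly left-recursive.
For Atom: α = {z}, β = {y z, x}. Rewrite as Atom → β Atom1 and Atom1 → α Atom1 | ε.

Expr → y | y Atom Atom; Atom → y z Atom1 | x Atom1; Atom1 → z Atom1 | ε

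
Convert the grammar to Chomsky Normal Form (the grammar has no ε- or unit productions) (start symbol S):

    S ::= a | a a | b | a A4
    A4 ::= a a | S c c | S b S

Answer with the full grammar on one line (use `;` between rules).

Introduce a nonterminal for each terminal appearing in a rule of length ≥ 2: X1 → a, X2 → c, X3 → b.
Binarize each right-hand side of length ≥ 3 by chaining fresh nonterminals (Y1, Y2, …): affected rules were A4 → S X2 X2; A4 → S X3 S.

S ::= a | X1 X1 | b | X1 A4; A4 ::= X1 X1 | S Y1 | S Y2; X1 ::= a; X2 ::= c; X3 ::= b; Y1 ::= X2 X2; Y2 ::= X3 S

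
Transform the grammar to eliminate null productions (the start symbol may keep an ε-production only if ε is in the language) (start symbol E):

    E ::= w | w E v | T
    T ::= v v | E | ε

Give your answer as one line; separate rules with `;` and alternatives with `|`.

E ::= w | w E v | w v | T | ε; T ::= v v | E

Nullable set = {E, T}.
ε ∈ L(G) since E is nullable, so keep E → ε.
For each production, add variants omitting each subset of nullable occurrences: E → w E v gives w E v | w v.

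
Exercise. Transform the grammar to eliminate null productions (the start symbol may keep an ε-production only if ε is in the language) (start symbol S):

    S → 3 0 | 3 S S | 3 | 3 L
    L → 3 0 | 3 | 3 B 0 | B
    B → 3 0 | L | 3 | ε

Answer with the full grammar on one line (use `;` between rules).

S → 3 0 | 3 S S | 3 | 3 L; L → 3 0 | 3 | 3 B 0 | B; B → 3 0 | L | 3

Nullable nonterminals: {B, L}.
ε ∉ L(G), so no ε-production is kept.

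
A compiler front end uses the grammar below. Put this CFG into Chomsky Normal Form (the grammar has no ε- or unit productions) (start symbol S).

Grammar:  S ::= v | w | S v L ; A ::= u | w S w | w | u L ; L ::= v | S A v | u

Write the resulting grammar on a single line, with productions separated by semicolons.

S ::= v | w | S Y1; A ::= u | X2 Y2 | w | X3 L; L ::= v | S Y3 | u; X1 ::= v; X2 ::= w; X3 ::= u; Y1 ::= X1 L; Y2 ::= S X2; Y3 ::= A X1

Introduce a nonterminal for each terminal appearing in a rule of length ≥ 2: X1 → v, X2 → w, X3 → u.
Binarize each right-hand side of length ≥ 3 by chaining fresh nonterminals (Y1, Y2, …): affected rules were S → S X1 L; A → X2 S X2; L → S A X1.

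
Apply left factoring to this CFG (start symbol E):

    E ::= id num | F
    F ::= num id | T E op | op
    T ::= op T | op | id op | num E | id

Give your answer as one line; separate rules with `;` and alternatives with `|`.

E ::= id num | F; F ::= num id | T E op | op; T ::= num E | op T' | id T''; T' ::= T | ε; T'' ::= op | ε

T has alternatives sharing prefix 'op': factor to T → op T' with T' → T | ε.
T has alternatives sharing prefix 'id': factor to T → id T'' with T'' → op | ε.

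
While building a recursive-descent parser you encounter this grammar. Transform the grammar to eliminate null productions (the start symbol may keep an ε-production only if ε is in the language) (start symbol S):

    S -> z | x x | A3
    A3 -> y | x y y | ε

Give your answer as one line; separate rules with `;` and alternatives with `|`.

S -> z | x x | A3 | ε; A3 -> y | x y y

Nullable nonterminals: {A3, S}.
ε ∈ L(G) since S is nullable, so keep S → ε.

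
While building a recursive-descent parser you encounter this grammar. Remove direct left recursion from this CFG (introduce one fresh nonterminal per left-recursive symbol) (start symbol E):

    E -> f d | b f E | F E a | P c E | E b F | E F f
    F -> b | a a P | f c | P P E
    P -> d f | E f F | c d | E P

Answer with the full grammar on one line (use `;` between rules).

E is directly left-recursive.
For E: α = {b F, F f}, β = {f d, b f E, F E a, P c E}. Rewrite as E → β E' and E' → α E' | ε.

E -> f d E' | b f E E' | F E a E' | P c E E'; F -> b | a a P | f c | P P E; P -> d f | E f F | c d | E P; E' -> b F E' | F f E' | epsilon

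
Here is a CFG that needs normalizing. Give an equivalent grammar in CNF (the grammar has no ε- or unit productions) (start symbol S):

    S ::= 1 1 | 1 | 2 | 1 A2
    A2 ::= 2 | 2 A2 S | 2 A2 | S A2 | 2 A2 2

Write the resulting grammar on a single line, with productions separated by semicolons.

Introduce a nonterminal for each terminal appearing in a rule of length ≥ 2: X1 → 1, X2 → 2.
Binarize each right-hand side of length ≥ 3 by chaining fresh nonterminals (Y1, Y2, …): affected rules were A2 → X2 A2 S; A2 → X2 A2 X2.

S ::= X1 X1 | 1 | 2 | X1 A2; A2 ::= 2 | X2 Y1 | X2 A2 | S A2 | X2 Y2; X1 ::= 1; X2 ::= 2; Y1 ::= A2 S; Y2 ::= A2 X2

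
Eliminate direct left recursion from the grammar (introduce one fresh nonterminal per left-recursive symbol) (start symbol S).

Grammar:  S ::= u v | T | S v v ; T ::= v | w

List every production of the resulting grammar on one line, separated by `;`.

S ::= u v S' | T S'; T ::= v | w; S' ::= v v S' | ε

Left recursion appears on S.
For S: α = {v v}, β = {u v, T}. Rewrite as S → β S' and S' → α S' | ε.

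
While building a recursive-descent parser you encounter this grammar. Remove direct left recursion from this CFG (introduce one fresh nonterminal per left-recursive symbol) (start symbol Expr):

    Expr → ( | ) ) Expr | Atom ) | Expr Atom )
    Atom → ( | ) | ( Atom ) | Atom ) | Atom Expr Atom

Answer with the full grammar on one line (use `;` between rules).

Left recursion appears on Expr, Atom.
For Expr: α = {Atom )}, β = {(, ) ) Expr, Atom )}. Rewrite as Expr → β Expr1 and Expr1 → α Expr1 | ε.
For Atom: α = {), Expr Atom}, β = {(, ), ( Atom )}. Rewrite as Atom → β Atom1 and Atom1 → α Atom1 | ε.

Expr → ( Expr1 | ) ) Expr Expr1 | Atom ) Expr1; Atom → ( Atom1 | ) Atom1 | ( Atom ) Atom1; Expr1 → Atom ) Expr1 | ε; Atom1 → ) Atom1 | Expr Atom Atom1 | ε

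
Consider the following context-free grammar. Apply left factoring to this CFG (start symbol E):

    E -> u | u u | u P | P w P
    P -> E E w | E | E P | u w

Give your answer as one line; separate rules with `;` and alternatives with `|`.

E -> P w P | u E'; P -> u w | E P'; E' -> eps | u | P; P' -> E w | eps | P

E has alternatives sharing prefix 'u': factor to E → u E' with E' → ε | u | P.
P has alternatives sharing prefix 'E': factor to P → E P' with P' → E w | ε | P.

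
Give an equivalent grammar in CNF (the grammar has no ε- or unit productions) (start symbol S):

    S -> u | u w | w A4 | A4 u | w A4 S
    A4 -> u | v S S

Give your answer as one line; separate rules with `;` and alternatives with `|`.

S -> u | X1 X2 | X2 A4 | A4 X1 | X2 Y1; A4 -> u | X3 Y2; X1 -> u; X2 -> w; X3 -> v; Y1 -> A4 S; Y2 -> S S

Introduce a nonterminal for each terminal appearing in a rule of length ≥ 2: X1 → u, X2 → w, X3 → v.
Binarize each right-hand side of length ≥ 3 by chaining fresh nonterminals (Y1, Y2, …): affected rules were S → X2 A4 S; A4 → X3 S S.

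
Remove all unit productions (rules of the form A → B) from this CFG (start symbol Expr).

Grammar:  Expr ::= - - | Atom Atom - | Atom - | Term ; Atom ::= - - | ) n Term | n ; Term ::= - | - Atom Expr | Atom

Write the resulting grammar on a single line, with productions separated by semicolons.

Expr ::= - | - Atom Expr | - - | ) n Term | n | Atom Atom - | Atom -; Atom ::= - - | ) n Term | n; Term ::= - | - Atom Expr | - - | ) n Term | n

Unit pairs: Expr ⇒* {Atom, Term}; Term ⇒* {Atom}.
For each unit pair (A, B), copy every non-unit production of B to A, then drop all unit productions.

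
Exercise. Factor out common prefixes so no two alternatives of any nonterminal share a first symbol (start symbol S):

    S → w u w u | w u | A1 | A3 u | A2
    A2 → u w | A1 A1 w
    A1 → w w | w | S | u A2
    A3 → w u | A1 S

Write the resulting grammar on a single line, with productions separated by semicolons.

S has alternatives sharing prefix 'w u': factor to S → w u S' with S' → w u | ε.
A1 has alternatives sharing prefix 'w': factor to A1 → w A1' with A1' → w | ε.

S → A1 | A3 u | A2 | w u S'; A2 → u w | A1 A1 w; A1 → S | u A2 | w A1'; A3 → w u | A1 S; S' → w u | ε; A1' → w | ε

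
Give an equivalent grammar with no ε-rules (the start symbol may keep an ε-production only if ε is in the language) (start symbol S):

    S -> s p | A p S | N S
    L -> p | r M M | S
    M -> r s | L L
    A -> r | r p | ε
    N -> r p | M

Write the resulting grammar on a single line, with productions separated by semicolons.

S -> s p | A p S | p S | N S; L -> p | r M M | S; M -> r s | L L; A -> r | r p; N -> r p | M

Nullable set = {A}.
ε ∉ L(G), so no ε-production is kept.
Add the nullable-subset variants: S → A p S gives A p S | p S.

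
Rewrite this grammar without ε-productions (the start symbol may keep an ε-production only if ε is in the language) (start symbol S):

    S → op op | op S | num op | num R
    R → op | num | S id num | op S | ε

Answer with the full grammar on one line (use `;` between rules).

S → op op | op S | num op | num R | num; R → op | num | S id num | op S

Nullable nonterminals: {R}.
ε ∉ L(G), so no ε-production is kept.
Expand every rule over subsets of its nullable positions: S → num R gives num R | num.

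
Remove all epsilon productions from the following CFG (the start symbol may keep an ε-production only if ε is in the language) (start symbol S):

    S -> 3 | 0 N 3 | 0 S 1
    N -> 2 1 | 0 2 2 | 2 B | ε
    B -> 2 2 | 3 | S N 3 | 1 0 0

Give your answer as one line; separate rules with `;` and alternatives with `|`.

The nullable symbols are {N}.
ε ∉ L(G), so no ε-production is kept.
For each production, add variants omitting each subset of nullable occurrences: S → 0 N 3 gives 0 N 3 | 0 3. B → S N 3 gives S N 3 | S 3.

S -> 3 | 0 N 3 | 0 3 | 0 S 1; N -> 2 1 | 0 2 2 | 2 B; B -> 2 2 | 3 | S N 3 | S 3 | 1 0 0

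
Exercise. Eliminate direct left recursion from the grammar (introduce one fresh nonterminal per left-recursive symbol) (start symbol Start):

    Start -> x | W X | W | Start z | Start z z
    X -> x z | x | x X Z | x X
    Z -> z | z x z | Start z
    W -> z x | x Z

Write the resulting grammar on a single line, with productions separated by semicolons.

Start -> x Start1 | W X Start1 | W Start1; X -> x z | x | x X Z | x X; Z -> z | z x z | Start z; W -> z x | x Z; Start1 -> z Start1 | z z Start1 | epsilon

Directly left-recursive nonterminal: Start.
For Start: α = {z, z z}, β = {x, W X, W}. Rewrite as Start → β Start1 and Start1 → α Start1 | ε.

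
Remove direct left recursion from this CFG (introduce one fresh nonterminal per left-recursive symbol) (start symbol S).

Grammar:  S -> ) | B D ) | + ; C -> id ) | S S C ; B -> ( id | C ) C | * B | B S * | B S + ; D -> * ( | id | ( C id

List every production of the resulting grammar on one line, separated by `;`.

B is directly left-recursive.
For B: α = {S *, S +}, β = {( id, C ) C, * B}. Rewrite as B → β B' and B' → α B' | ε.

S -> ) | B D ) | +; C -> id ) | S S C; B -> ( id B' | C ) C B' | * B B'; D -> * ( | id | ( C id; B' -> S * B' | S + B' | ε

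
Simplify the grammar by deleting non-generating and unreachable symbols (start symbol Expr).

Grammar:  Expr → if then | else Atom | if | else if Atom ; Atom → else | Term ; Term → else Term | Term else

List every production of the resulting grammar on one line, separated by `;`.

Generating nonterminals: {Atom, Expr}.
Reachable from Expr after that: {Atom, Expr}.
Removed useless symbols: {Term} and every production mentioning them.

Expr → if then | else Atom | if | else if Atom; Atom → else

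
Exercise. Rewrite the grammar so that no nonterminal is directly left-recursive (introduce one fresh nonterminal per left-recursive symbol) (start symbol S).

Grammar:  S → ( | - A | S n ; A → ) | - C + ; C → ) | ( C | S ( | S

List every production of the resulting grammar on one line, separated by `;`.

S is directly left-recursive.
For S: α = {n}, β = {(, - A}. Rewrite as S → β S' and S' → α S' | ε.

S → ( S' | - A S'; A → ) | - C +; C → ) | ( C | S ( | S; S' → n S' | ε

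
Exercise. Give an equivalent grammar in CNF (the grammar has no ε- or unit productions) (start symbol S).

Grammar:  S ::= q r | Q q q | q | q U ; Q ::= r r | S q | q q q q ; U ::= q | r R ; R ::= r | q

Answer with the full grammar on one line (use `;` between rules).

S ::= X1 X2 | Q Y1 | q | X1 U; Q ::= X2 X2 | S X1 | X1 Y2; U ::= q | X2 R; R ::= r | q; X1 ::= q; X2 ::= r; Y1 ::= X1 X1; Y2 ::= X1 Y3; Y3 ::= X1 X1

Introduce a nonterminal for each terminal appearing in a rule of length ≥ 2: X1 → q, X2 → r.
Binarize each right-hand side of length ≥ 3 by chaining fresh nonterminals (Y1, Y2, …): affected rules were S → Q X1 X1; Q → X1 X1 X1 X1.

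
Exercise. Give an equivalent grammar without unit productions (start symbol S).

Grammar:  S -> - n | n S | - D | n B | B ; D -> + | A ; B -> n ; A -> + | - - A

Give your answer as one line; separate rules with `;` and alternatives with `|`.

Unit pairs: D ⇒* {A}; S ⇒* {B}.
Replace each nonterminal's rules with the union of the non-unit rules of every nonterminal it unit-derives.

S -> n | - n | n S | - D | n B; D -> + | - - A; B -> n; A -> + | - - A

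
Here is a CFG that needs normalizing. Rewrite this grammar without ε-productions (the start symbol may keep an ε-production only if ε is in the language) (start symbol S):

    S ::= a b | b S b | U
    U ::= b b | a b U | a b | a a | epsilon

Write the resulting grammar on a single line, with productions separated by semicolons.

The nullable symbols are {S, U}.
ε ∈ L(G) since S is nullable, so keep S → ε.
Add the nullable-subset variants: S → b S b gives b S b | b b. U → a b U gives a b U | a b.

S ::= a b | b S b | b b | U | ε; U ::= b b | a b U | a b | a a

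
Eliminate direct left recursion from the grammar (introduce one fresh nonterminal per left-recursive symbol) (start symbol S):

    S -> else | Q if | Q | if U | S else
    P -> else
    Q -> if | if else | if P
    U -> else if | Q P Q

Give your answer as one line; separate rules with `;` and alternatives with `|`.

S is directly left-recursive.
For S: α = {else}, β = {else, Q if, Q, if U}. Rewrite as S → β S' and S' → α S' | ε.

S -> else S' | Q if S' | Q S' | if U S'; P -> else; Q -> if | if else | if P; U -> else if | Q P Q; S' -> else S' | ε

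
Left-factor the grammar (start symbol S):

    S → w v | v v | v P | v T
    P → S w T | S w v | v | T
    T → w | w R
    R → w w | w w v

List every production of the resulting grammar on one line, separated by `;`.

S has alternatives sharing prefix 'v': factor to S → v S' with S' → v | P | T.
P has alternatives sharing prefix 'S w': factor to P → S w P' with P' → T | v.
T has alternatives sharing prefix 'w': factor to T → w T' with T' → ε | R.
R has alternatives sharing prefix 'w w': factor to R → w w R' with R' → ε | v.

S → w v | v S'; P → v | T | S w P'; T → w T'; R → w w R'; S' → v | P | T; P' → T | v; T' → ε | R; R' → ε | v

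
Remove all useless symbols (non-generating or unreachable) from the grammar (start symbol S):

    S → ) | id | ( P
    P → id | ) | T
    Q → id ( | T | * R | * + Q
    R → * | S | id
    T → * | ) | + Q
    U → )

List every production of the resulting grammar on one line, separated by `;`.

S → ) | id | ( P; P → id | ) | T; Q → id ( | T | * R | * + Q; R → * | S | id; T → * | ) | + Q

Generating nonterminals: {P, Q, R, S, T, U}.
Reachable from S after that: {P, Q, R, S, T}.
Removed useless symbols: {U} and every production mentioning them.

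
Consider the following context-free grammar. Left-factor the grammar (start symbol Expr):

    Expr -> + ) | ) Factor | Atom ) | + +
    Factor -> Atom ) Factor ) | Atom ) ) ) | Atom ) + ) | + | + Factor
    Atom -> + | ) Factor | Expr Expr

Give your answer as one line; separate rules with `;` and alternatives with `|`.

Expr -> ) Factor | Atom ) | + Expr1; Factor -> Atom ) Factor1 | + Factor2; Atom -> + | ) Factor | Expr Expr; Expr1 -> ) | +; Factor1 -> Factor ) | ) ) | + ); Factor2 -> ε | Factor

Expr has alternatives sharing prefix '+': factor to Expr → + Expr1 with Expr1 → ) | +.
Factor has alternatives sharing prefix 'Atom )': factor to Factor → Atom ) Factor1 with Factor1 → Factor ) | ) ) | + ).
Factor has alternatives sharing prefix '+': factor to Factor → + Factor2 with Factor2 → ε | Factor.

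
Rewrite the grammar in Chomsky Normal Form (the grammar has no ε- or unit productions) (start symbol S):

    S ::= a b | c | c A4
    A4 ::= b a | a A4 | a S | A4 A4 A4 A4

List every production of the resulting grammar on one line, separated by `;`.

S ::= X1 X2 | c | X3 A4; A4 ::= X2 X1 | X1 A4 | X1 S | A4 Y1; X1 ::= a; X2 ::= b; X3 ::= c; Y1 ::= A4 Y2; Y2 ::= A4 A4

Introduce a nonterminal for each terminal appearing in a rule of length ≥ 2: X1 → a, X2 → b, X3 → c.
Binarize each right-hand side of length ≥ 3 by chaining fresh nonterminals (Y1, Y2, …): affected rules were A4 → A4 A4 A4 A4.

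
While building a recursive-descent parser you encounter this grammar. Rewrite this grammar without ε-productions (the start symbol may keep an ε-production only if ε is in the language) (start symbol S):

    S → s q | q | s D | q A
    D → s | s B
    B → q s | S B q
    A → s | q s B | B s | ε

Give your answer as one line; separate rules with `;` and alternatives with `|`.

Nullable set = {A}.
ε ∉ L(G), so no ε-production is kept.

S → s q | q | s D | q A; D → s | s B; B → q s | S B q; A → s | q s B | B s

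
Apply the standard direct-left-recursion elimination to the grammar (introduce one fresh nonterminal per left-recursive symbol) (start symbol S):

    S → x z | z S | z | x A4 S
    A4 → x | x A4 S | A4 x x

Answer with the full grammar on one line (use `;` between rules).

S → x z | z S | z | x A4 S; A4 → x A4' | x A4 S A4'; A4' → x x A4' | eps

Directly left-recursive nonterminal: A4.
For A4: α = {x x}, β = {x, x A4 S}. Rewrite as A4 → β A4' and A4' → α A4' | ε.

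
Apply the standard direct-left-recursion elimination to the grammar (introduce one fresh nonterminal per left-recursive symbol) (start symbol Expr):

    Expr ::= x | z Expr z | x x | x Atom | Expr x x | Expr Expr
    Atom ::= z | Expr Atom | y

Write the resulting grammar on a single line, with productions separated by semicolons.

Left recursion appears on Expr.
For Expr: α = {x x, Expr}, β = {x, z Expr z, x x, x Atom}. Rewrite as Expr → β Expr1 and Expr1 → α Expr1 | ε.

Expr ::= x Expr1 | z Expr z Expr1 | x x Expr1 | x Atom Expr1; Atom ::= z | Expr Atom | y; Expr1 ::= x x Expr1 | Expr Expr1 | ε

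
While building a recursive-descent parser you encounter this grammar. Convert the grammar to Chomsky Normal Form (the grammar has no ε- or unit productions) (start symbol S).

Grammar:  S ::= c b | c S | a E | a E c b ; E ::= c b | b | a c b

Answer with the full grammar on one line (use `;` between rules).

Introduce a nonterminal for each terminal appearing in a rule of length ≥ 2: X1 → c, X2 → b, X3 → a.
Binarize each right-hand side of length ≥ 3 by chaining fresh nonterminals (Y1, Y2, …): affected rules were S → X3 E X1 X2; E → X3 X1 X2.

S ::= X1 X2 | X1 S | X3 E | X3 Y1; E ::= X1 X2 | b | X3 Y3; X1 ::= c; X2 ::= b; X3 ::= a; Y1 ::= E Y2; Y2 ::= X1 X2; Y3 ::= X1 X2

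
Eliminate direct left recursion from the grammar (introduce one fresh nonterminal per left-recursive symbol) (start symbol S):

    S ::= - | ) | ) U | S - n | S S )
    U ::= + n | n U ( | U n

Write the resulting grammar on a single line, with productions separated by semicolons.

S ::= - S' | ) S' | ) U S'; U ::= + n U' | n U ( U'; S' ::= - n S' | S ) S' | ε; U' ::= n U' | ε

Directly left-recursive nonterminals: S, U.
For S: α = {- n, S )}, β = {-, ), ) U}. Rewrite as S → β S' and S' → α S' | ε.
For U: α = {n}, β = {+ n, n U (}. Rewrite as U → β U' and U' → α U' | ε.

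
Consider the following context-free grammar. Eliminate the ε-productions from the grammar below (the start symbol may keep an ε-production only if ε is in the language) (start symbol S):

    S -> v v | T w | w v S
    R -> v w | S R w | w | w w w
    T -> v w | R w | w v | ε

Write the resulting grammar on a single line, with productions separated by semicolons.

The nullable symbols are {T}.
ε ∉ L(G), so no ε-production is kept.
Expand every rule over subsets of its nullable positions: S → T w gives T w | w.

S -> v v | T w | w | w v S; R -> v w | S R w | w | w w w; T -> v w | R w | w v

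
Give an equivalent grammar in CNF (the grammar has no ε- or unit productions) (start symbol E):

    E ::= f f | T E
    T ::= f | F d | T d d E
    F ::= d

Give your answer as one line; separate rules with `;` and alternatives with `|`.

E ::= X1 X1 | T E; T ::= f | F X2 | T Y1; F ::= d; X1 ::= f; X2 ::= d; Y1 ::= X2 Y2; Y2 ::= X2 E

Introduce a nonterminal for each terminal appearing in a rule of length ≥ 2: X1 → f, X2 → d.
Binarize each right-hand side of length ≥ 3 by chaining fresh nonterminals (Y1, Y2, …): affected rules were T → T X2 X2 E.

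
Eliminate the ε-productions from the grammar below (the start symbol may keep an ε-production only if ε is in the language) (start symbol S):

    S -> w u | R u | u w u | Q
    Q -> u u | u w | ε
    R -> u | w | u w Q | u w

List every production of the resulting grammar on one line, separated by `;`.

S -> w u | R u | u w u | Q | ε; Q -> u u | u w; R -> u | w | u w Q | u w

Nullable nonterminals: {Q, S}.
ε ∈ L(G) since S is nullable, so keep S → ε.
For each production, add variants omitting each subset of nullable occurrences: R → u w Q gives u w Q | u w.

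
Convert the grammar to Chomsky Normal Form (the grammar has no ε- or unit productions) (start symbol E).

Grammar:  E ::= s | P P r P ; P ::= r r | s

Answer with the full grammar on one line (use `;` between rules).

Introduce a nonterminal for each terminal appearing in a rule of length ≥ 2: X1 → r.
Binarize each right-hand side of length ≥ 3 by chaining fresh nonterminals (Y1, Y2, …): affected rules were E → P P X1 P.

E ::= s | P Y1; P ::= X1 X1 | s; X1 ::= r; Y1 ::= P Y2; Y2 ::= X1 P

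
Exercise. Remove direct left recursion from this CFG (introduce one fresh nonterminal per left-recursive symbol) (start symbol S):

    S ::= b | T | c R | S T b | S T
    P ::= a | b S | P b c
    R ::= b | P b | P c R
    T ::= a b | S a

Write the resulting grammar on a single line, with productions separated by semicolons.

S ::= b S' | T S' | c R S'; P ::= a P' | b S P'; R ::= b | P b | P c R; T ::= a b | S a; S' ::= T b S' | T S' | ε; P' ::= b c P' | ε

Directly left-recursive nonterminals: S, P.
For S: α = {T b, T}, β = {b, T, c R}. Rewrite as S → β S' and S' → α S' | ε.
For P: α = {b c}, β = {a, b S}. Rewrite as P → β P' and P' → α P' | ε.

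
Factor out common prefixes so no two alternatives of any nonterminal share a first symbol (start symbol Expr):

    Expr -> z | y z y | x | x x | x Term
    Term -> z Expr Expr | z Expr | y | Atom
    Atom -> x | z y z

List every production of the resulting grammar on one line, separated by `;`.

Expr -> z | y z y | x Expr1; Term -> y | Atom | z Expr Term1; Atom -> x | z y z; Expr1 -> ε | x | Term; Term1 -> Expr | ε

Expr has alternatives sharing prefix 'x': factor to Expr → x Expr1 with Expr1 → ε | x | Term.
Term has alternatives sharing prefix 'z Expr': factor to Term → z Expr Term1 with Term1 → Expr | ε.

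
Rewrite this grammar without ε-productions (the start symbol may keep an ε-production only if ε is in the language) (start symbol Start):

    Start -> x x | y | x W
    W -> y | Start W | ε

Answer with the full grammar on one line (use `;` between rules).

Nullable nonterminals: {W}.
ε ∉ L(G), so no ε-production is kept.
For each production, add variants omitting each subset of nullable occurrences: Start → x W gives x W | x. W → Start W gives Start W | Start.

Start -> x x | y | x W | x; W -> y | Start W | Start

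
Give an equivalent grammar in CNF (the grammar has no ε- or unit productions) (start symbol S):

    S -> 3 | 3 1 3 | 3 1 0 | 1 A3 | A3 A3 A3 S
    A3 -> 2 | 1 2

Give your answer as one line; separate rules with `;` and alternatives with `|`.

S -> 3 | X1 Y1 | X1 Y2 | X2 A3 | A3 Y3; A3 -> 2 | X2 X4; X1 -> 3; X2 -> 1; X3 -> 0; X4 -> 2; Y1 -> X2 X1; Y2 -> X2 X3; Y3 -> A3 Y4; Y4 -> A3 S

Introduce a nonterminal for each terminal appearing in a rule of length ≥ 2: X1 → 3, X2 → 1, X3 → 0, X4 → 2.
Binarize each right-hand side of length ≥ 3 by chaining fresh nonterminals (Y1, Y2, …): affected rules were S → X1 X2 X1; S → X1 X2 X3; S → A3 A3 A3 S.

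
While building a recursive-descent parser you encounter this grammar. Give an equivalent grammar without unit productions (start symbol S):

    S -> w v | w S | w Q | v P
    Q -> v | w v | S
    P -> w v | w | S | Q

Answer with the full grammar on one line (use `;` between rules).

Unit pairs: P ⇒* {Q, S}; Q ⇒* {S}.
For each unit pair (A, B), copy every non-unit production of B to A, then drop all unit productions.

S -> w v | w S | w Q | v P; Q -> w v | w S | w Q | v P | v; P -> w v | w S | w Q | v P | w | v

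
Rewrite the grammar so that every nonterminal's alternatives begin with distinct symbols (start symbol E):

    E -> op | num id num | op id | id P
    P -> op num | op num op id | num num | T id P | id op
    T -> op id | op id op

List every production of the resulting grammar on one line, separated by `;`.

E -> num id num | id P | op E'; P -> num num | T id P | id op | op num P'; T -> op id T'; E' -> ε | id; P' -> ε | op id; T' -> ε | op

E has alternatives sharing prefix 'op': factor to E → op E' with E' → ε | id.
P has alternatives sharing prefix 'op num': factor to P → op num P' with P' → ε | op id.
T has alternatives sharing prefix 'op id': factor to T → op id T' with T' → ε | op.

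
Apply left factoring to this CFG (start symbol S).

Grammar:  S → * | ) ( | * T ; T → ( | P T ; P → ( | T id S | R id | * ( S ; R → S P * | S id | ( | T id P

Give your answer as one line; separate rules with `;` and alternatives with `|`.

S → ) ( | * S'; T → ( | P T; P → ( | T id S | R id | * ( S; R → ( | T id P | S R'; S' → ε | T; R' → P * | id

S has alternatives sharing prefix '*': factor to S → * S' with S' → ε | T.
R has alternatives sharing prefix 'S': factor to R → S R' with R' → P * | id.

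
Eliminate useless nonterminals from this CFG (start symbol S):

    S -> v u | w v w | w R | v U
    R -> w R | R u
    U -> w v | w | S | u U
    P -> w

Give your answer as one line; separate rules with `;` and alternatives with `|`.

S -> v u | w v w | v U; U -> w v | w | S | u U

Generating nonterminals: {P, S, U}.
Reachable from S after that: {S, U}.
Removed useless symbols: {P, R} and every production mentioning them.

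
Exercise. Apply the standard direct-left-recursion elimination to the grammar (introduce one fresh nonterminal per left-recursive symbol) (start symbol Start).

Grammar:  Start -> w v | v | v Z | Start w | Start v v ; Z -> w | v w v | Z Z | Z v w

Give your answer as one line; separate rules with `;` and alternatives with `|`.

Start -> w v Start1 | v Start1 | v Z Start1; Z -> w Z1 | v w v Z1; Start1 -> w Start1 | v v Start1 | ε; Z1 -> Z Z1 | v w Z1 | ε

Directly left-recursive nonterminals: Start, Z.
For Start: α = {w, v v}, β = {w v, v, v Z}. Rewrite as Start → β Start1 and Start1 → α Start1 | ε.
For Z: α = {Z, v w}, β = {w, v w v}. Rewrite as Z → β Z1 and Z1 → α Z1 | ε.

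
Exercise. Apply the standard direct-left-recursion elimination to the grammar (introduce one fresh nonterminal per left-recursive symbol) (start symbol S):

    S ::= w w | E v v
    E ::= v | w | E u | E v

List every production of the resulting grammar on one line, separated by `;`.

S ::= w w | E v v; E ::= v E' | w E'; E' ::= u E' | v E' | ε

Directly left-recursive nonterminal: E.
For E: α = {u, v}, β = {v, w}. Rewrite as E → β E' and E' → α E' | ε.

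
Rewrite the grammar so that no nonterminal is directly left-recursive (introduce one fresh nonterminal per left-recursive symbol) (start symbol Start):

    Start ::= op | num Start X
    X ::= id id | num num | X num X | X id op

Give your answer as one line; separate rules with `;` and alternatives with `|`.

Directly left-recursive nonterminal: X.
For X: α = {num X, id op}, β = {id id, num num}. Rewrite as X → β X1 and X1 → α X1 | ε.

Start ::= op | num Start X; X ::= id id X1 | num num X1; X1 ::= num X X1 | id op X1 | ε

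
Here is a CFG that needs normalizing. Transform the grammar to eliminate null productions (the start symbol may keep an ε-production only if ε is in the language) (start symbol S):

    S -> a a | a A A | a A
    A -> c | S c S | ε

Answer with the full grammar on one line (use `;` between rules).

The nullable symbols are {A}.
ε ∉ L(G), so no ε-production is kept.
Add the nullable-subset variants: S → a A A gives a A A | a A | a.

S -> a a | a A A | a A | a; A -> c | S c S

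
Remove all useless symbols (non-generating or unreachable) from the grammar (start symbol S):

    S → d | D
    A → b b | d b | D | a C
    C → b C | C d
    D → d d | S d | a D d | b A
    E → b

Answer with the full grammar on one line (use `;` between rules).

S → d | D; A → b b | d b | D; D → d d | S d | a D d | b A

Generating nonterminals: {A, D, E, S}.
Reachable from S after that: {A, D, S}.
Removed useless symbols: {C, E} and every production mentioning them.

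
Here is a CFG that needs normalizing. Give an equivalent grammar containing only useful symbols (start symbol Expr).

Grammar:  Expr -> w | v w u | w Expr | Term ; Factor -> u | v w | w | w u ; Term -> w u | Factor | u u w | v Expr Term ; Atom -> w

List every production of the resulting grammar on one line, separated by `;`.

Expr -> w | v w u | w Expr | Term; Factor -> u | v w | w | w u; Term -> w u | Factor | u u w | v Expr Term

Generating nonterminals: {Atom, Expr, Factor, Term}.
Reachable from Expr after that: {Expr, Factor, Term}.
Removed useless symbols: {Atom} and every production mentioning them.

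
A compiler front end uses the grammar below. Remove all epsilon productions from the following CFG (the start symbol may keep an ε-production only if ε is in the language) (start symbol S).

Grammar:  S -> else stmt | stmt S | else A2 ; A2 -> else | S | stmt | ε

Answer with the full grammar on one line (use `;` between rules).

S -> else stmt | stmt S | else A2 | else; A2 -> else | S | stmt

Nullable nonterminals: {A2}.
ε ∉ L(G), so no ε-production is kept.
For each production, add variants omitting each subset of nullable occurrences: S → else A2 gives else A2 | else.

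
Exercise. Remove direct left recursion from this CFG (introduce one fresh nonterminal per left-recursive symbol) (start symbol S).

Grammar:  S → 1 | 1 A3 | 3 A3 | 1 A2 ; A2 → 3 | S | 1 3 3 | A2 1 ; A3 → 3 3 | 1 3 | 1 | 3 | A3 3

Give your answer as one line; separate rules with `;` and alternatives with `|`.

S → 1 | 1 A3 | 3 A3 | 1 A2; A2 → 3 A2' | S A2' | 1 3 3 A2'; A3 → 3 3 A3' | 1 3 A3' | 1 A3' | 3 A3'; A2' → 1 A2' | ε; A3' → 3 A3' | ε

A2, A3 are directly left-recursive.
For A2: α = {1}, β = {3, S, 1 3 3}. Rewrite as A2 → β A2' and A2' → α A2' | ε.
For A3: α = {3}, β = {3 3, 1 3, 1, 3}. Rewrite as A3 → β A3' and A3' → α A3' | ε.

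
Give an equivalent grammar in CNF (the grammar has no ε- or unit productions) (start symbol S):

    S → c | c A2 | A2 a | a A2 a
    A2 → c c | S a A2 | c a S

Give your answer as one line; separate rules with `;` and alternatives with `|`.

Introduce a nonterminal for each terminal appearing in a rule of length ≥ 2: X1 → c, X2 → a.
Binarize each right-hand side of length ≥ 3 by chaining fresh nonterminals (Y1, Y2, …): affected rules were S → X2 A2 X2; A2 → S X2 A2; A2 → X1 X2 S.

S → c | X1 A2 | A2 X2 | X2 Y1; A2 → X1 X1 | S Y2 | X1 Y3; X1 → c; X2 → a; Y1 → A2 X2; Y2 → X2 A2; Y3 → X2 S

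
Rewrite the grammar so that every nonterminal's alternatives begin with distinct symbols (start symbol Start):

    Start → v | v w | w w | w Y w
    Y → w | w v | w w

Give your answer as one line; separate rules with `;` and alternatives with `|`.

Start → v Start1 | w Start2; Y → w Y1; Start1 → eps | w; Start2 → w | Y w; Y1 → eps | v | w

Start has alternatives sharing prefix 'v': factor to Start → v Start1 with Start1 → ε | w.
Start has alternatives sharing prefix 'w': factor to Start → w Start2 with Start2 → w | Y w.
Y has alternatives sharing prefix 'w': factor to Y → w Y1 with Y1 → ε | v | w.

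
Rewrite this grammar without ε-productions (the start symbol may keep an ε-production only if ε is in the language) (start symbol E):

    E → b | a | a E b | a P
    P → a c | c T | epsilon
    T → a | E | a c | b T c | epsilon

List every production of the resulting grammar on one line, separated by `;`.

E → b | a | a E b | a P; P → a c | c T | c; T → a | E | a c | b T c | b c

Nullable nonterminals: {P, T}.
ε ∉ L(G), so no ε-production is kept.
Add the nullable-subset variants: P → c T gives c T | c. T → b T c gives b T c | b c.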